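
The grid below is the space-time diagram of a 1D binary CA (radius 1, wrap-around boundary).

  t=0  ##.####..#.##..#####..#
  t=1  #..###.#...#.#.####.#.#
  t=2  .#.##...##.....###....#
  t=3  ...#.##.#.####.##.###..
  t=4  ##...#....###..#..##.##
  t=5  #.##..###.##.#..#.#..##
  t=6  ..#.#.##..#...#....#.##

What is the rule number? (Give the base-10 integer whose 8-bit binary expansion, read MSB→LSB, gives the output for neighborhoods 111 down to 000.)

153

  [7] ### => #  t=0,i=0
  [6] ##. => .  t=0,i=1
  [5] #.# => .  t=0,i=2
  [4] #.. => #  t=0,i=7
  [3] .## => #  t=0,i=3
  [2] .#. => .  t=0,i=9
  [1] ..# => .  t=0,i=8
  [0] ... => #  t=1,i=9
  bits 10011001 = 153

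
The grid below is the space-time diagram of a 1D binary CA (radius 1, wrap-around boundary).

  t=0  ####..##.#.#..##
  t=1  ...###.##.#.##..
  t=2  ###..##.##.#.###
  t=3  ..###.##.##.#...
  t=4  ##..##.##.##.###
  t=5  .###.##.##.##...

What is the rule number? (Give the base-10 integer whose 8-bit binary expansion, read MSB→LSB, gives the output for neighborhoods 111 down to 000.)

  [7] ### => .  t=0,i=0
  [6] ##. => #  t=0,i=3
  [5] #.# => #  t=0,i=8
  [4] #.. => #  t=0,i=4
  [3] .## => .  t=0,i=6
  [2] .#. => .  t=0,i=9
  [1] ..# => #  t=0,i=5
  [0] ... => #  t=1,i=0
  bits 01110011 = 115

115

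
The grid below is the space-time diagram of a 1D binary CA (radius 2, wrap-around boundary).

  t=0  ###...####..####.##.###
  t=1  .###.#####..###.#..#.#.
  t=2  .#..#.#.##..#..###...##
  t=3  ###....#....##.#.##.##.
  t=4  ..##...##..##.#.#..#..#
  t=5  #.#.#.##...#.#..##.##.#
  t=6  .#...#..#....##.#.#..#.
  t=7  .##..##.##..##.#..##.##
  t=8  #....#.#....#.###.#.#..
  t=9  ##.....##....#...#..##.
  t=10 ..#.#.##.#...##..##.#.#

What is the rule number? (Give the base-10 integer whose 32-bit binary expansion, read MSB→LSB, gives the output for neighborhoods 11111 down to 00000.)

1561365465

  nb #####: next=.  (t=0,i=0, bit31=0)
  nb ####.: next=#  (t=0,i=1, bit30=1)
  nb ###.#: next=.  (t=0,i=15, bit29=0)
  nb ###..: next=#  (t=0,i=2, bit28=1)
  nb ##.##: next=#  (t=0,i=16, bit27=1)
  nb ##.#.: next=#  (t=1,i=15, bit26=1)
  nb ##..#: next=.  (t=0,i=10, bit25=0)
  nb ##...: next=#  (t=0,i=3, bit24=1)
  nb #.###: next=.  (t=0,i=20, bit23=0)
  nb #.##.: next=.  (t=0,i=17, bit22=0)
  nb #.#.#: next=.  (t=2,i=6, bit21=0)
  nb #.#..: next=#  (t=1,i=16, bit20=1)
  nb #..##: next=.  (t=0,i=11, bit19=0)
  nb #..#.: next=.  (t=1,i=18, bit18=0)
  nb #...#: next=.  (t=0,i=4, bit17=0)
  nb #....: next=.  (t=3,i=4, bit16=0)
  nb .####: next=#  (t=0,i=7, bit15=1)
  nb .###.: next=.  (t=1,i=2, bit14=0)
  nb .##.#: next=.  (t=0,i=18, bit13=0)
  nb .##..: next=.  (t=2,i=9, bit12=0)
  nb .#.##: next=#  (t=2,i=7, bit11=1)
  nb .#.#.: next=.  (t=1,i=20, bit10=0)
  nb .#..#: next=#  (t=1,i=17, bit9=1)
  nb .#...: next=#  (t=3,i=8, bit8=1)
  nb ..###: next=#  (t=0,i=6, bit7=1)
  nb ..##.: next=#  (t=2,i=21, bit6=1)
  nb ..#.#: next=.  (t=1,i=19, bit5=0)
  nb ..#..: next=#  (t=2,i=12, bit4=1)
  nb ...##: next=#  (t=0,i=5, bit3=1)
  nb ...#.: next=.  (t=3,i=6, bit2=0)
  nb ....#: next=.  (t=3,i=5, bit1=0)
  nb .....: next=#  (t=9,i=4, bit0=1)
  bits 01011101000100001000101111011001 = 1561365465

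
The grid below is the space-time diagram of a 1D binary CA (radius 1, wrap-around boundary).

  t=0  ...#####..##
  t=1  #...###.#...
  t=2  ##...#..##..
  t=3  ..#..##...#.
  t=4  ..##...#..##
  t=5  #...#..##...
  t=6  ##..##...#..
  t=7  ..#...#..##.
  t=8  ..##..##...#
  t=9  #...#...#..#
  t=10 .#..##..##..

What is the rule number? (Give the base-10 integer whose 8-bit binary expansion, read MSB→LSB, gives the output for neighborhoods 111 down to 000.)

  ###|#  b7=1 t=0,i=4
  ##.|.  b6=0 t=0,i=7
  #.#|.  b5=0 t=1,i=7
  #..|#  b4=1 t=0,i=0
  .##|.  b3=0 t=0,i=3
  .#.|#  b2=1 t=1,i=0
  ..#|.  b1=0 t=0,i=2
  ...|.  b0=0 t=0,i=1
  bits 10010100 = 148

148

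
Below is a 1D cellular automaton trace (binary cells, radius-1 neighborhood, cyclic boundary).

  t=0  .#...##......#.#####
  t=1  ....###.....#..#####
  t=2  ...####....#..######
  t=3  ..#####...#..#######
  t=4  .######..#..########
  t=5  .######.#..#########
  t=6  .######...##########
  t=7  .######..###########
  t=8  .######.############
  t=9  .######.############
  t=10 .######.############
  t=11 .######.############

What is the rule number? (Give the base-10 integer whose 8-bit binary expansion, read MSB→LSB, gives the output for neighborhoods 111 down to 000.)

  ### -> #   bit 7 = 1  t=0,i=16
  ##. -> #   bit 6 = 1  t=0,i=6
  #.# -> .   bit 5 = 0  t=0,i=0
  #.. -> .   bit 4 = 0  t=0,i=2
  .## -> #   bit 3 = 1  t=0,i=5
  .#. -> .   bit 2 = 0  t=0,i=1
  ..# -> #   bit 1 = 1  t=0,i=4
  ... -> .   bit 0 = 0  t=0,i=3
  bits 11001010 = 202

202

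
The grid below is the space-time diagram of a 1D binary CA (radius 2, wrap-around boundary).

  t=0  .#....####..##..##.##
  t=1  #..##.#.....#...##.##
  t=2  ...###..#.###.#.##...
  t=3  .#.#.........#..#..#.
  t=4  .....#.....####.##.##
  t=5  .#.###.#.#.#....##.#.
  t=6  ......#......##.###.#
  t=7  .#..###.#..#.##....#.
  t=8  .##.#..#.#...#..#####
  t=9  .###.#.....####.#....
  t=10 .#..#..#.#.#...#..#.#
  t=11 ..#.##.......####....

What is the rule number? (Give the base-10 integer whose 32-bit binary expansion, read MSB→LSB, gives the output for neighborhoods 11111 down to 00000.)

71508694

  #####|.  b31=0 t=8,i=18
  ####.|.  b30=0 t=0,i=8
  ###.#|.  b29=0 t=2,i=12
  ###..|.  b28=0 t=0,i=9
  ##.##|.  b27=0 t=0,i=18
  ##.#.|#  b26=1 t=0,i=0
  ##..#|.  b25=0 t=0,i=10
  ##...|.  b24=0 t=2,i=18
  #.###|.  b23=0 t=1,i=19
  #.##.|#  b22=1 t=0,i=19
  #.#.#|.  b21=0 t=2,i=14
  #.#..|.  b20=0 t=0,i=1
  #..##|.  b19=0 t=0,i=11
  #..#.|.  b18=0 t=2,i=7
  #...#|#  b17=1 t=1,i=14
  #....|#  b16=1 t=0,i=3
  .####|.  b15=0 t=0,i=7
  .###.|.  b14=0 t=1,i=20
  .##.#|#  b13=1 t=0,i=17
  .##..|.  b12=0 t=0,i=13
  .#.##|.  b11=0 t=2,i=9
  .#.#.|.  b10=0 t=3,i=2
  .#..#|#  b9=1 t=3,i=14
  .#...|.  b8=0 t=0,i=2
  ..###|#  b7=1 t=0,i=6
  ..##.|#  b6=1 t=0,i=12
  ..#.#|.  b5=0 t=2,i=8
  ..#..|#  b4=1 t=1,i=12
  ...##|.  b3=0 t=0,i=5
  ...#.|#  b2=1 t=1,i=11
  ....#|#  b1=1 t=0,i=4
  .....|.  b0=0 t=1,i=9
  bits 00000100010000110010001011010110 = 71508694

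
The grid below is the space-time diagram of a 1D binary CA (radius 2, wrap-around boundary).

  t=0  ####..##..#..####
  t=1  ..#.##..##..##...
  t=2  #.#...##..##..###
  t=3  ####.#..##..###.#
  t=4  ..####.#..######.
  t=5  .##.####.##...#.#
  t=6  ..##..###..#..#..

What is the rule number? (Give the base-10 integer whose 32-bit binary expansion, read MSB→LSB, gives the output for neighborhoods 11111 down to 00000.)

1864196523

  ##### -> .   bit 31 = 0  t=0,i=0
  ####. -> #   bit 30 = 1  t=0,i=2
  ###.# -> #   bit 29 = 1  t=2,i=0
  ###.. -> .   bit 28 = 0  t=0,i=3
  ##.## -> #   bit 27 = 1  t=3,i=15
  ##.#. -> #   bit 26 = 1  t=2,i=1
  ##..# -> #   bit 25 = 1  t=0,i=4
  ##... -> #   bit 24 = 1  t=1,i=14
  #.### -> .   bit 23 = 0  t=3,i=16
  #.##. -> .   bit 22 = 0  t=1,i=4
  #.#.# -> .   bit 21 = 0  t=5,i=16
  #.#.. -> #   bit 20 = 1  t=2,i=2
  #..## -> #   bit 19 = 1  t=0,i=5
  #..#. -> #   bit 18 = 1  t=0,i=9
  #...# -> .   bit 17 = 0  t=2,i=4
  #.... -> #   bit 16 = 1  t=1,i=15
  .#### -> .   bit 15 = 0  t=0,i=14
  .###. -> #   bit 14 = 1  t=3,i=13
  .##.# -> #   bit 13 = 1  t=5,i=2
  .##.. -> .   bit 12 = 0  t=0,i=7
  .#.## -> .   bit 11 = 0  t=1,i=3
  .#.#. -> .   bit 10 = 0  t=5,i=15
  .#..# -> .   bit 9 = 0  t=0,i=11
  .#... -> #   bit 8 = 1  t=2,i=3
  ..### -> #   bit 7 = 1  t=0,i=13
  ..##. -> .   bit 6 = 0  t=0,i=6
  ..#.# -> #   bit 5 = 1  t=1,i=2
  ..#.. -> .   bit 4 = 0  t=0,i=10
  ...## -> #   bit 3 = 1  t=2,i=5
  ...#. -> .   bit 2 = 0  t=1,i=1
  ....# -> #   bit 1 = 1  t=1,i=0
  ..... -> #   bit 0 = 1  t=1,i=16
  bits 01101111000111010110000110101011 = 1864196523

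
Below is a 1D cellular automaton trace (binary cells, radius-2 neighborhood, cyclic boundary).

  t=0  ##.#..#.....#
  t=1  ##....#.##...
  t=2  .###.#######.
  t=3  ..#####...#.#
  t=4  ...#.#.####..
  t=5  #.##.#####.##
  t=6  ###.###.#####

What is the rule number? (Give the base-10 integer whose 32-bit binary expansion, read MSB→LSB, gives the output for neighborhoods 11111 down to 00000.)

  nb #####: next=.  (t=2,i=7, bit31=0)
  nb ####.: next=#  (t=2,i=10, bit30=1)
  nb ###.#: next=#  (t=0,i=1, bit29=1)
  nb ###..: next=.  (t=2,i=11, bit28=0)
  nb ##.##: next=#  (t=2,i=4, bit27=1)
  nb ##.#.: next=.  (t=0,i=2, bit26=0)
  nb ##..#: next=#  (t=2,i=12, bit25=1)
  nb ##...: next=#  (t=1,i=2, bit24=1)
  nb #.###: next=#  (t=2,i=5, bit23=1)
  nb #.##.: next=#  (t=1,i=8, bit22=1)
  nb #.#.#: next=#  (t=4,i=5, bit21=1)
  nb #.#..: next=.  (t=0,i=3, bit20=0)
  nb #..##: next=.  (t=2,i=0, bit19=0)
  nb #..#.: next=.  (t=0,i=5, bit18=0)
  nb #...#: next=#  (t=1,i=11, bit17=1)
  nb #....: next=#  (t=0,i=8, bit16=1)
  nb .####: next=#  (t=2,i=6, bit15=1)
  nb .###.: next=#  (t=0,i=0, bit14=1)
  nb .##.#: next=.  (t=5,i=3, bit13=0)
  nb .##..: next=#  (t=1,i=1, bit12=1)
  nb .#.##: next=#  (t=1,i=7, bit11=1)
  nb .#.#.: next=.  (t=3,i=11, bit10=0)
  nb .#..#: next=.  (t=0,i=4, bit9=0)
  nb .#...: next=.  (t=0,i=7, bit8=0)
  nb ..###: next=.  (t=0,i=12, bit7=0)
  nb ..##.: next=.  (t=1,i=0, bit6=0)
  nb ..#.#: next=#  (t=1,i=6, bit5=1)
  nb ..#..: next=#  (t=0,i=6, bit4=1)
  nb ...##: next=.  (t=0,i=11, bit3=0)
  nb ...#.: next=#  (t=1,i=5, bit2=1)
  nb ....#: next=.  (t=0,i=10, bit1=0)
  nb .....: next=#  (t=0,i=9, bit0=1)
  bits 01101011111000111101100000110101 = 1810094133

1810094133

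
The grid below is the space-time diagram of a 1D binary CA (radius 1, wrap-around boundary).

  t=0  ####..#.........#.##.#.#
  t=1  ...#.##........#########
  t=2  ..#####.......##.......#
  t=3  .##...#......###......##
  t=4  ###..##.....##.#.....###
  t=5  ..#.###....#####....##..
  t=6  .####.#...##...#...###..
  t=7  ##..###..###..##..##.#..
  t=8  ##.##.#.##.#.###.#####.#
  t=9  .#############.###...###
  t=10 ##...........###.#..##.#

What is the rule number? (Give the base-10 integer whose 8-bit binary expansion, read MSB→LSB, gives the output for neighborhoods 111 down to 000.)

  ### -> .   bit 7 = 0  t=0,i=0
  ##. -> #   bit 6 = 1  t=0,i=3
  #.# -> #   bit 5 = 1  t=0,i=17
  #.. -> .   bit 4 = 0  t=0,i=4
  .## -> #   bit 3 = 1  t=0,i=18
  .#. -> #   bit 2 = 1  t=0,i=6
  ..# -> #   bit 1 = 1  t=0,i=5
  ... -> .   bit 0 = 0  t=0,i=8
  bits 01101110 = 110

110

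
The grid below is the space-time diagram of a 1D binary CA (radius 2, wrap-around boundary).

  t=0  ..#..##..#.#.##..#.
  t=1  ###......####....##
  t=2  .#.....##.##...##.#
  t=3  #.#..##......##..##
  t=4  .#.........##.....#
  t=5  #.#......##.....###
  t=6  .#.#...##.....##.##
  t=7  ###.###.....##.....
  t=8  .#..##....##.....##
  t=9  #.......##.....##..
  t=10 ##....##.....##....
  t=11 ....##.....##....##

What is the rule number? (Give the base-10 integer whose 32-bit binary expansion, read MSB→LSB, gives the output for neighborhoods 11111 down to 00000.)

  nb #####: next=.  (t=1,i=0, bit31=0)
  nb ####.: next=#  (t=1,i=1, bit30=1)
  nb ###.#: next=.  (t=3,i=0, bit29=0)
  nb ###..: next=.  (t=1,i=2, bit28=0)
  nb ##.##: next=.  (t=2,i=9, bit27=0)
  nb ##.#.: next=#  (t=2,i=17, bit26=1)
  nb ##..#: next=.  (t=0,i=7, bit25=0)
  nb ##...: next=.  (t=1,i=3, bit24=0)
  nb #.###: next=#  (t=7,i=4, bit23=1)
  nb #.##.: next=.  (t=0,i=13, bit22=0)
  nb #.#.#: next=#  (t=0,i=11, bit21=1)
  nb #.#..: next=.  (t=2,i=1, bit20=0)
  nb #..##: next=.  (t=0,i=4, bit19=0)
  nb #..#.: next=.  (t=0,i=8, bit18=0)
  nb #...#: next=#  (t=0,i=0, bit17=1)
  nb #....: next=.  (t=1,i=4, bit16=0)
  nb .####: next=#  (t=1,i=10, bit15=1)
  nb .###.: next=#  (t=3,i=18, bit14=1)
  nb .##.#: next=.  (t=2,i=8, bit13=0)
  nb .##..: next=.  (t=0,i=6, bit12=0)
  nb .#.##: next=#  (t=0,i=12, bit11=1)
  nb .#.#.: next=#  (t=0,i=10, bit10=1)
  nb .#..#: next=.  (t=0,i=3, bit9=0)
  nb .#...: next=#  (t=0,i=18, bit8=1)
  nb ..###: next=.  (t=1,i=9, bit7=0)
  nb ..##.: next=.  (t=0,i=5, bit6=0)
  nb ..#.#: next=#  (t=0,i=9, bit5=1)
  nb ..#..: next=#  (t=0,i=2, bit4=1)
  nb ...##: next=#  (t=1,i=8, bit3=1)
  nb ...#.: next=#  (t=0,i=1, bit2=1)
  nb ....#: next=#  (t=1,i=7, bit1=1)
  nb .....: next=.  (t=1,i=5, bit0=0)
  bits 01000100101000101100110100111110 = 1151520062

1151520062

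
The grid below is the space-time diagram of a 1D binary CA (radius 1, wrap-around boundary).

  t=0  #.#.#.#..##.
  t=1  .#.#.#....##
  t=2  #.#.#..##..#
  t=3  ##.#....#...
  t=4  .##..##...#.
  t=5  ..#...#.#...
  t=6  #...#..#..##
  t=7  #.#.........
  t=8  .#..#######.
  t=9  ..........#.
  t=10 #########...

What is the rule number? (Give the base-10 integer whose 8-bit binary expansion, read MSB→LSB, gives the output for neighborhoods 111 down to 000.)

  ###|.  b7=0 t=6,i=11
  ##.|#  b6=1 t=0,i=10
  #.#|#  b5=1 t=0,i=1
  #..|.  b4=0 t=0,i=7
  .##|.  b3=0 t=0,i=9
  .#.|.  b2=0 t=0,i=0
  ..#|.  b1=0 t=0,i=8
  ...|#  b0=1 t=1,i=7
  bits 01100001 = 97

97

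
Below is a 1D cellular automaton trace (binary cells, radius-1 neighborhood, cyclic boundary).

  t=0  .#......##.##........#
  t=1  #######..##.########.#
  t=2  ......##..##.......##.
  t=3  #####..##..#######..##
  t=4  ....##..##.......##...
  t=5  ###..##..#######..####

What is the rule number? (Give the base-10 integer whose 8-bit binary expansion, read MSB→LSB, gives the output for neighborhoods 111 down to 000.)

117

  ### -> .   bit 7 = 0  t=1,i=0
  ##. -> #   bit 6 = 1  t=0,i=9
  #.# -> #   bit 5 = 1  t=0,i=0
  #.. -> #   bit 4 = 1  t=0,i=2
  .## -> .   bit 3 = 0  t=0,i=8
  .#. -> #   bit 2 = 1  t=0,i=1
  ..# -> .   bit 1 = 0  t=0,i=7
  ... -> #   bit 0 = 1  t=0,i=3
  bits 01110101 = 117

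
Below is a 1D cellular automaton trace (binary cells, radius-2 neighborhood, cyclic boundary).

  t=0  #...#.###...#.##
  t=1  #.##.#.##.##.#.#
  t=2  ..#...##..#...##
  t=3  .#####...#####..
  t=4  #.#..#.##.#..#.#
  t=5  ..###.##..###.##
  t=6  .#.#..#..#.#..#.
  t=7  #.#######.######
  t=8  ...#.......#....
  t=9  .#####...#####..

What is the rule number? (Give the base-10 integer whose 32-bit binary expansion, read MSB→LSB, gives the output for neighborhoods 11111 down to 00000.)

  #####|.  b31=0 t=3,i=3
  ####.|.  b30=0 t=3,i=4
  ###.#|.  b29=0 t=5,i=4
  ###..|#  b28=1 t=0,i=0
  ##.##|.  b27=0 t=1,i=1
  ##.#.|.  b26=0 t=1,i=4
  ##..#|.  b25=0 t=2,i=0
  ##...|.  b24=0 t=0,i=1
  #.###|.  b23=0 t=0,i=6
  #.##.|#  b22=1 t=1,i=2
  #.#.#|.  b21=0 t=1,i=5
  #.#..|#  b20=1 t=4,i=2
  #..##|#  b19=1 t=5,i=1
  #..#.|#  b18=1 t=2,i=1
  #...#|#  b17=1 t=0,i=2
  #....|#  b16=1 t=8,i=5
  .####|#  b15=1 t=3,i=2
  .###.|#  b14=1 t=0,i=7
  .##.#|.  b13=0 t=1,i=0
  .##..|.  b12=0 t=2,i=7
  .#.##|#  b11=1 t=0,i=5
  .#.#.|#  b10=1 t=6,i=2
  .#..#|#  b9=1 t=4,i=3
  .#...|#  b8=1 t=2,i=3
  ..###|.  b7=0 t=3,i=1
  ..##.|.  b6=0 t=2,i=6
  ..#.#|.  b5=0 t=0,i=4
  ..#..|#  b4=1 t=2,i=2
  ...##|#  b3=1 t=2,i=5
  ...#.|#  b2=1 t=0,i=3
  ....#|#  b1=1 t=8,i=1
  .....|.  b0=0 t=8,i=0
  bits 00010000010111111100111100011110 = 274714398

274714398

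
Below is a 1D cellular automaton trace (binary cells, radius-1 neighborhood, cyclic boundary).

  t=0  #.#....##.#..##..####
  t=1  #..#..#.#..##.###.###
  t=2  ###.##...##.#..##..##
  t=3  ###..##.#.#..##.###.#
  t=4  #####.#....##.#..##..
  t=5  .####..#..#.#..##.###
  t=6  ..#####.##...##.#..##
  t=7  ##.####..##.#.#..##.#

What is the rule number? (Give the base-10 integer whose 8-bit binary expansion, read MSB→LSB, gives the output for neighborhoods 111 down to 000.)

210

  nb ###: next=#  (t=0,i=18, bit7=1)
  nb ##.: next=#  (t=0,i=0, bit6=1)
  nb #.#: next=.  (t=0,i=1, bit5=0)
  nb #..: next=#  (t=0,i=3, bit4=1)
  nb .##: next=.  (t=0,i=7, bit3=0)
  nb .#.: next=.  (t=0,i=2, bit2=0)
  nb ..#: next=#  (t=0,i=6, bit1=1)
  nb ...: next=.  (t=0,i=4, bit0=0)
  bits 11010010 = 210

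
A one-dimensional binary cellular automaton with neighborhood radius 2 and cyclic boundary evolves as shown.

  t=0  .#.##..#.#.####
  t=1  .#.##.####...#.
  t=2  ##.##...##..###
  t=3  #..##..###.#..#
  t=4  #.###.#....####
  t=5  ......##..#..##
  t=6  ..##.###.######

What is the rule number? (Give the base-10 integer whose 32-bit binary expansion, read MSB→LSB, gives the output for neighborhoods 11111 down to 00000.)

3497801597

  ##### -> #   bit 31 = 1  t=2,i=14
  ####. -> #   bit 30 = 1  t=0,i=13
  ###.# -> .   bit 29 = 0  t=0,i=14
  ###.. -> #   bit 28 = 1  t=1,i=9
  ##.## -> .   bit 27 = 0  t=1,i=5
  ##.#. -> .   bit 26 = 0  t=0,i=0
  ##..# -> .   bit 25 = 0  t=0,i=5
  ##... -> .   bit 24 = 0  t=1,i=10
  #.### -> .   bit 23 = 0  t=0,i=11
  #.##. -> #   bit 22 = 1  t=0,i=3
  #.#.# -> #   bit 21 = 1  t=0,i=1
  #.#.. -> #   bit 20 = 1  t=3,i=11
  #..## -> #   bit 19 = 1  t=2,i=11
  #..#. -> #   bit 18 = 1  t=0,i=6
  #...# -> .   bit 17 = 0  t=1,i=11
  #.... -> .   bit 16 = 0  t=4,i=8
  .#### -> .   bit 15 = 0  t=0,i=12
  .###. -> .   bit 14 = 0  t=3,i=8
  .##.# -> #   bit 13 = 1  t=1,i=4
  .##.. -> #   bit 12 = 1  t=0,i=4
  .#.## -> .   bit 11 = 0  t=0,i=2
  .#.#. -> #   bit 10 = 1  t=0,i=8
  .#..# -> #   bit 9 = 1  t=1,i=14
  .#... -> #   bit 8 = 1  t=4,i=7
  ..### -> .   bit 7 = 0  t=2,i=12
  ..##. -> #   bit 6 = 1  t=2,i=8
  ..#.# -> #   bit 5 = 1  t=0,i=7
  ..#.. -> #   bit 4 = 1  t=1,i=13
  ...## -> #   bit 3 = 1  t=2,i=7
  ...#. -> #   bit 2 = 1  t=1,i=12
  ....# -> .   bit 1 = 0  t=4,i=9
  ..... -> #   bit 0 = 1  t=5,i=2
  bits 11010000011111000011011101111101 = 3497801597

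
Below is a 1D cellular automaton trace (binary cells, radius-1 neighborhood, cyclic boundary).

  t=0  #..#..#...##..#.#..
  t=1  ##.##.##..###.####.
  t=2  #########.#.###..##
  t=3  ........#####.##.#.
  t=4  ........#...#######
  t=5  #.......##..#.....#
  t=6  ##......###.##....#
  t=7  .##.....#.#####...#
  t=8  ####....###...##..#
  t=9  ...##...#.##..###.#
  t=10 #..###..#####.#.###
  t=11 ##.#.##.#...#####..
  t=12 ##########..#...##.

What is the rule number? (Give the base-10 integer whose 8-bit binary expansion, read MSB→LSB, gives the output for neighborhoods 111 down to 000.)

  nb ###: next=.  (t=1,i=11, bit7=0)
  nb ##.: next=#  (t=0,i=11, bit6=1)
  nb #.#: next=#  (t=0,i=15, bit5=1)
  nb #..: next=#  (t=0,i=1, bit4=1)
  nb .##: next=#  (t=0,i=10, bit3=1)
  nb .#.: next=#  (t=0,i=0, bit2=1)
  nb ..#: next=.  (t=0,i=2, bit1=0)
  nb ...: next=.  (t=0,i=8, bit0=0)
  bits 01111100 = 124

124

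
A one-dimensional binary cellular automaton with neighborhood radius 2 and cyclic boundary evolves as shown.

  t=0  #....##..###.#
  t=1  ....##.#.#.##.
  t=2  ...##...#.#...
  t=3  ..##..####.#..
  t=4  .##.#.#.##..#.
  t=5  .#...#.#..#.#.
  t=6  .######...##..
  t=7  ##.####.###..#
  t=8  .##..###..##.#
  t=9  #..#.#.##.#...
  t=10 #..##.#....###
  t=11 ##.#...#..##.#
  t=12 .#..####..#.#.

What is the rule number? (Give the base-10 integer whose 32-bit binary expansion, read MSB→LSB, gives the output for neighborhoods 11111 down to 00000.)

  [31] ##### => #  t=6,i=3
  [30] ####. => #  t=3,i=8
  [29] ###.# => #  t=0,i=11
  [28] ###.. => #  t=6,i=6
  [27] ##.## => #  t=0,i=12
  [26] ##.#. => .  t=1,i=6
  [25] ##..# => #  t=0,i=7
  [24] ##... => .  t=0,i=1
  [23] #.### => .  t=7,i=3
  [22] #.##. => .  t=0,i=13
  [21] #.#.# => .  t=1,i=7
  [20] #.#.. => .  t=2,i=10
  [19] #..## => .  t=0,i=8
  [18] #..#. => .  t=4,i=11
  [17] #...# => #  t=2,i=6
  [16] #.... => .  t=0,i=2
  [15] .#### => .  t=3,i=7
  [14] .###. => .  t=0,i=10
  [13] .##.# => .  t=1,i=5
  [12] .##.. => .  t=0,i=0
  [11] .#.## => #  t=1,i=10
  [10] .#.#. => #  t=1,i=8
  [9] .#..# => .  t=4,i=13
  [8] .#... => #  t=2,i=11
  [7] ..### => #  t=0,i=9
  [6] ..##. => #  t=0,i=5
  [5] ..#.# => #  t=2,i=8
  [4] ..#.. => #  t=4,i=12
  [3] ...## => #  t=0,i=4
  [2] ...#. => #  t=2,i=7
  [1] ....# => .  t=0,i=3
  [0] ..... => .  t=1,i=1
  bits 11111010000000100000110111111100 = 4194438652

4194438652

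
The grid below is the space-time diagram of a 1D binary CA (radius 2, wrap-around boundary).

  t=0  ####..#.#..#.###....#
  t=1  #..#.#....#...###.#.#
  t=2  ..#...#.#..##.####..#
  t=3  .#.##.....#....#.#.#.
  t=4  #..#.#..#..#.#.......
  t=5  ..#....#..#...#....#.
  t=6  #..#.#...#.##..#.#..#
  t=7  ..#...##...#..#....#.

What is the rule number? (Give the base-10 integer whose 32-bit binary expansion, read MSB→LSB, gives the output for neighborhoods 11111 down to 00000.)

894353794

  #####|.  b31=0 t=0,i=1
  ####.|.  b30=0 t=0,i=2
  ###.#|#  b29=1 t=1,i=16
  ###..|#  b28=1 t=0,i=3
  ##.##|.  b27=0 t=2,i=13
  ##.#.|#  b26=1 t=1,i=17
  ##..#|.  b25=0 t=0,i=4
  ##...|#  b24=1 t=0,i=16
  #.###|.  b23=0 t=0,i=13
  #.##.|#  b22=1 t=1,i=20
  #.#.#|.  b21=0 t=1,i=18
  #.#..|.  b20=0 t=0,i=8
  #..##|#  b19=1 t=2,i=10
  #..#.|#  b18=1 t=0,i=5
  #...#|#  b17=1 t=1,i=12
  #....|.  b16=0 t=0,i=17
  .####|#  b15=1 t=0,i=0
  .###.|#  b14=1 t=0,i=14
  .##.#|.  b13=0 t=2,i=12
  .##..|.  b12=0 t=1,i=0
  .#.##|.  b11=0 t=0,i=12
  .#.#.|.  b10=0 t=0,i=7
  .#..#|.  b9=0 t=0,i=9
  .#...|#  b8=1 t=1,i=6
  ..###|#  b7=1 t=0,i=20
  ..##.|.  b6=0 t=2,i=11
  ..#.#|.  b5=0 t=0,i=6
  ..#..|.  b4=0 t=1,i=10
  ...##|.  b3=0 t=0,i=19
  ...#.|.  b2=0 t=1,i=9
  ....#|#  b1=1 t=0,i=18
  .....|.  b0=0 t=3,i=7
  bits 00110101010011101100000110000010 = 894353794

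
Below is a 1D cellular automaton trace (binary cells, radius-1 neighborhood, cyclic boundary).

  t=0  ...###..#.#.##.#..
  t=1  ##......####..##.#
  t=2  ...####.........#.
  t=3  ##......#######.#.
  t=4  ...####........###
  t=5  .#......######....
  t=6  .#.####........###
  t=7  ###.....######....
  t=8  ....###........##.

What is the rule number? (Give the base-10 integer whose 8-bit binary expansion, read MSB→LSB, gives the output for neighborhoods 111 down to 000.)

37

  ### -> .   bit 7 = 0  t=0,i=4
  ##. -> .   bit 6 = 0  t=0,i=5
  #.# -> #   bit 5 = 1  t=0,i=9
  #.. -> .   bit 4 = 0  t=0,i=6
  .## -> .   bit 3 = 0  t=0,i=3
  .#. -> #   bit 2 = 1  t=0,i=8
  ..# -> .   bit 1 = 0  t=0,i=2
  ... -> #   bit 0 = 1  t=0,i=0
  bits 00100101 = 37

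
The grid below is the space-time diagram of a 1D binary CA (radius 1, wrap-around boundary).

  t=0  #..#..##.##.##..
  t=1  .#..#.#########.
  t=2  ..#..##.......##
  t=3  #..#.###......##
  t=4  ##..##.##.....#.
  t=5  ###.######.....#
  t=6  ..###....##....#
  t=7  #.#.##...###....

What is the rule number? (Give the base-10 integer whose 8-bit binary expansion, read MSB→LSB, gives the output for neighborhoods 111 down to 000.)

120

  ### -> .   bit 7 = 0  t=1,i=7
  ##. -> #   bit 6 = 1  t=0,i=7
  #.# -> #   bit 5 = 1  t=0,i=8
  #.. -> #   bit 4 = 1  t=0,i=1
  .## -> #   bit 3 = 1  t=0,i=6
  .#. -> .   bit 2 = 0  t=0,i=0
  ..# -> .   bit 1 = 0  t=0,i=2
  ... -> .   bit 0 = 0  t=2,i=8
  bits 01111000 = 120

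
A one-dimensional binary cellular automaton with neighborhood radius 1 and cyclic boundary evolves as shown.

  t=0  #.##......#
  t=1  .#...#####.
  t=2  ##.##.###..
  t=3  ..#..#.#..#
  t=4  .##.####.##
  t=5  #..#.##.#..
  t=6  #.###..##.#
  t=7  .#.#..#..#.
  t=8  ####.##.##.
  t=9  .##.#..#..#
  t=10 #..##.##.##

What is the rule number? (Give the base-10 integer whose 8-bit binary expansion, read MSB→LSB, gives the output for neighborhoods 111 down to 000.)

  ###|#  b7=1 t=1,i=6
  ##.|.  b6=0 t=0,i=0
  #.#|#  b5=1 t=0,i=1
  #..|.  b4=0 t=0,i=4
  .##|.  b3=0 t=0,i=2
  .#.|#  b2=1 t=1,i=1
  ..#|#  b1=1 t=0,i=9
  ...|#  b0=1 t=0,i=5
  bits 10100111 = 167

167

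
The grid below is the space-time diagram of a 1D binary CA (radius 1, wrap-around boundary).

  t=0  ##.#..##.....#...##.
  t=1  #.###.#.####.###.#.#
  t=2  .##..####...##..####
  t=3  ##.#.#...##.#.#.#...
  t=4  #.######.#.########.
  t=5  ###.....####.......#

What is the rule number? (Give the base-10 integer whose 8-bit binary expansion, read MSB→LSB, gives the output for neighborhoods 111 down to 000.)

  ###|.  b7=0 t=1,i=3
  ##.|.  b6=0 t=0,i=1
  #.#|#  b5=1 t=0,i=2
  #..|#  b4=1 t=0,i=4
  .##|#  b3=1 t=0,i=0
  .#.|#  b2=1 t=0,i=3
  ..#|.  b1=0 t=0,i=5
  ...|#  b0=1 t=0,i=9
  bits 00111101 = 61

61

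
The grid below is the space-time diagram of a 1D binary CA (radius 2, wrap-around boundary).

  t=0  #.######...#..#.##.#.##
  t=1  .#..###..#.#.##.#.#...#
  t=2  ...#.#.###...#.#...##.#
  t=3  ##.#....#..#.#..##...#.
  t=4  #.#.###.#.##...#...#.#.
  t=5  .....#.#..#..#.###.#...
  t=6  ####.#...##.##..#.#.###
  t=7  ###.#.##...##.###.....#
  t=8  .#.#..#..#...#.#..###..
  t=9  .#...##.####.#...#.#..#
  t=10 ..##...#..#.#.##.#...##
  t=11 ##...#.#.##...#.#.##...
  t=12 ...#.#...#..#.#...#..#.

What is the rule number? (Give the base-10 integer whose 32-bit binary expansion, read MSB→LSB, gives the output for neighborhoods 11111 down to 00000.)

  ##### -> #   bit 31 = 1  t=0,i=4
  ####. -> #   bit 30 = 1  t=0,i=6
  ###.# -> .   bit 29 = 0  t=0,i=0
  ###.. -> .   bit 28 = 0  t=0,i=7
  ##.## -> #   bit 27 = 1  t=0,i=1
  ##.#. -> #   bit 26 = 1  t=0,i=18
  ##..# -> #   bit 25 = 1  t=1,i=7
  ##... -> .   bit 24 = 0  t=0,i=8
  #.### -> .   bit 23 = 0  t=0,i=2
  #.##. -> #   bit 22 = 1  t=0,i=16
  #.#.# -> .   bit 21 = 0  t=0,i=19
  #.#.. -> .   bit 20 = 0  t=1,i=1
  #..## -> #   bit 19 = 1  t=1,i=3
  #..#. -> #   bit 18 = 1  t=0,i=13
  #...# -> #   bit 17 = 1  t=0,i=9
  #.... -> #   bit 16 = 1  t=3,i=5
  .#### -> .   bit 15 = 0  t=0,i=3
  .###. -> #   bit 14 = 1  t=0,i=22
  .##.# -> .   bit 13 = 0  t=0,i=17
  .##.. -> .   bit 12 = 0  t=3,i=17
  .#.## -> .   bit 11 = 0  t=0,i=15
  .#.#. -> .   bit 10 = 0  t=1,i=0
  .#..# -> .   bit 9 = 0  t=0,i=12
  .#... -> #   bit 8 = 1  t=1,i=19
  ..### -> .   bit 7 = 0  t=1,i=4
  ..##. -> .   bit 6 = 0  t=2,i=19
  ..#.# -> #   bit 5 = 1  t=0,i=14
  ..#.. -> #   bit 4 = 1  t=0,i=11
  ...## -> .   bit 3 = 0  t=2,i=18
  ...#. -> .   bit 2 = 0  t=0,i=10
  ....# -> #   bit 1 = 1  t=3,i=6
  ..... -> #   bit 0 = 1  t=5,i=0
  bits 11001110010011110100000100110011 = 3461300531

3461300531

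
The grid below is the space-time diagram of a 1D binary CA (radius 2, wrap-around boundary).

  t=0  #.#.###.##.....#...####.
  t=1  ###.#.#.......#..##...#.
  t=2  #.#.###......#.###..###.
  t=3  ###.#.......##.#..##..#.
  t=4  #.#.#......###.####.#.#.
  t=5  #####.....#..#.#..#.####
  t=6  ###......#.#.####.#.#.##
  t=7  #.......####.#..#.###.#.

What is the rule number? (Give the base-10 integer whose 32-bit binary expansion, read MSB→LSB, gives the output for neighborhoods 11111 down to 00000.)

  [31] ##### => #  t=5,i=0
  [30] ####. => .  t=0,i=21
  [29] ###.# => #  t=0,i=6
  [28] ###.. => .  t=2,i=6
  [27] ##.## => .  t=0,i=7
  [26] ##.#. => .  t=0,i=23
  [25] ##..# => #  t=2,i=18
  [24] ##... => .  t=0,i=10
  [23] #.### => #  t=0,i=4
  [22] #.##. => .  t=0,i=8
  [21] #.#.# => #  t=0,i=0
  [20] #.#.. => #  t=1,i=6
  [19] #..## => #  t=1,i=16
  [18] #..#. => .  t=3,i=21
  [17] #...# => #  t=0,i=17
  [16] #.... => .  t=0,i=11
  [15] .#### => .  t=0,i=20
  [14] .###. => .  t=0,i=5
  [13] .##.# => #  t=3,i=13
  [12] .##.. => .  t=0,i=9
  [11] .#.## => .  t=0,i=3
  [10] .#.#. => #  t=0,i=1
  [9] .#..# => #  t=1,i=15
  [8] .#... => .  t=0,i=16
  [7] ..### => .  t=0,i=19
  [6] ..##. => #  t=1,i=17
  [5] ..#.# => #  t=1,i=22
  [4] ..#.. => .  t=0,i=15
  [3] ...## => #  t=0,i=18
  [2] ...#. => #  t=0,i=14
  [1] ....# => .  t=0,i=13
  [0] ..... => .  t=0,i=12
  bits 10100010101110100010011001101100 = 2730108524

2730108524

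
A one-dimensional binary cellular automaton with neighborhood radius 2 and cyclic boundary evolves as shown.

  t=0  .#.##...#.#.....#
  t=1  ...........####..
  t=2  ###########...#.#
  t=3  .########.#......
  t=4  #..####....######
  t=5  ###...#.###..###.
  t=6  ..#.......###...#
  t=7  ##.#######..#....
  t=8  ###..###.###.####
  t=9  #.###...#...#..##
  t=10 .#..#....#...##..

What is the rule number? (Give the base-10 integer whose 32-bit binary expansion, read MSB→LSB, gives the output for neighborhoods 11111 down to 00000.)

2584552267

  ##### -> #   bit 31 = 1  t=2,i=1
  ####. -> .   bit 30 = 0  t=1,i=13
  ###.# -> .   bit 29 = 0  t=3,i=8
  ###.. -> #   bit 28 = 1  t=1,i=14
  ##.## -> #   bit 27 = 1  t=5,i=16
  ##.#. -> .   bit 26 = 0  t=3,i=9
  ##..# -> #   bit 25 = 1  t=4,i=1
  ##... -> .   bit 24 = 0  t=0,i=5
  #.### -> .   bit 23 = 0  t=2,i=16
  #.##. -> .   bit 22 = 0  t=0,i=3
  #.#.# -> .   bit 21 = 0  t=0,i=1
  #.#.. -> .   bit 20 = 0  t=0,i=10
  #..## -> #   bit 19 = 1  t=4,i=2
  #..#. -> #   bit 18 = 1  t=6,i=1
  #...# -> .   bit 17 = 0  t=0,i=6
  #.... -> #   bit 16 = 1  t=0,i=12
  .#### -> .   bit 15 = 0  t=1,i=12
  .###. -> .   bit 14 = 0  t=5,i=1
  .##.# -> #   bit 13 = 1  t=7,i=1
  .##.. -> .   bit 12 = 0  t=0,i=4
  .#.## -> .   bit 11 = 0  t=0,i=2
  .#.#. -> .   bit 10 = 0  t=0,i=0
  .#..# -> #   bit 9 = 1  t=6,i=0
  .#... -> #   bit 8 = 1  t=0,i=11
  ..### -> .   bit 7 = 0  t=1,i=11
  ..##. -> #   bit 6 = 1  t=7,i=0
  ..#.# -> .   bit 5 = 0  t=0,i=8
  ..#.. -> .   bit 4 = 0  t=6,i=2
  ...## -> #   bit 3 = 1  t=1,i=10
  ...#. -> .   bit 2 = 0  t=0,i=7
  ....# -> #   bit 1 = 1  t=0,i=14
  ..... -> #   bit 0 = 1  t=0,i=13
  bits 10011010000011010010001101001011 = 2584552267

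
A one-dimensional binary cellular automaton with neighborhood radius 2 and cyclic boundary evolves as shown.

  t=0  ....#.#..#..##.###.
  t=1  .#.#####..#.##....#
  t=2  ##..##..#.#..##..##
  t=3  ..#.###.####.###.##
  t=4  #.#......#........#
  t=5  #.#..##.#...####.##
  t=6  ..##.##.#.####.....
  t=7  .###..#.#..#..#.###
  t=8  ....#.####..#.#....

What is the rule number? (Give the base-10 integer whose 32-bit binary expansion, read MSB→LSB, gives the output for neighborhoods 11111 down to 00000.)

2201138925

  [31] ##### => #  t=1,i=5
  [30] ####. => .  t=1,i=6
  [29] ###.# => .  t=3,i=6
  [28] ###.. => .  t=0,i=17
  [27] ##.## => .  t=0,i=14
  [26] ##.#. => .  t=4,i=1
  [25] ##..# => #  t=1,i=8
  [24] ##... => #  t=0,i=18
  [23] #.### => .  t=0,i=15
  [22] #.##. => .  t=1,i=12
  [21] #.#.# => #  t=1,i=1
  [20] #.#.. => #  t=0,i=6
  [19] #..## => .  t=0,i=11
  [18] #..#. => .  t=0,i=8
  [17] #...# => #  t=5,i=10
  [16] #.... => .  t=0,i=0
  [15] .#### => #  t=1,i=4
  [14] .###. => .  t=0,i=16
  [13] .##.# => #  t=0,i=13
  [12] .##.. => #  t=1,i=13
  [11] .#.## => .  t=1,i=2
  [10] .#.#. => #  t=0,i=5
  [9] .#..# => #  t=0,i=7
  [8] .#... => .  t=4,i=3
  [7] ..### => #  t=2,i=17
  [6] ..##. => #  t=0,i=12
  [5] ..#.# => #  t=0,i=4
  [4] ..#.. => .  t=0,i=9
  [3] ...## => #  t=4,i=17
  [2] ...#. => #  t=0,i=3
  [1] ....# => .  t=0,i=2
  [0] ..... => #  t=0,i=1
  bits 10000011001100101011011011101101 = 2201138925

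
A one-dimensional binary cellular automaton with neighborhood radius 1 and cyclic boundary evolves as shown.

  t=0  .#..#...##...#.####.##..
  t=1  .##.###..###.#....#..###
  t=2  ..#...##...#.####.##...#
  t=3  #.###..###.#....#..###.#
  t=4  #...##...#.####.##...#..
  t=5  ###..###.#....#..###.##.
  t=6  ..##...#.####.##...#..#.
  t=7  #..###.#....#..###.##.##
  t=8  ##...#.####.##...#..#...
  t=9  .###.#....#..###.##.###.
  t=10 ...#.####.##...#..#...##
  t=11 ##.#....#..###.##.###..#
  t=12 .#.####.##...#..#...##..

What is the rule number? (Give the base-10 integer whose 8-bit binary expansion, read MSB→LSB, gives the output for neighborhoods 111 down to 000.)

85

  ### -> .   bit 7 = 0  t=0,i=16
  ##. -> #   bit 6 = 1  t=0,i=9
  #.# -> .   bit 5 = 0  t=0,i=14
  #.. -> #   bit 4 = 1  t=0,i=2
  .## -> .   bit 3 = 0  t=0,i=8
  .#. -> #   bit 2 = 1  t=0,i=1
  ..# -> .   bit 1 = 0  t=0,i=0
  ... -> #   bit 0 = 1  t=0,i=6
  bits 01010101 = 85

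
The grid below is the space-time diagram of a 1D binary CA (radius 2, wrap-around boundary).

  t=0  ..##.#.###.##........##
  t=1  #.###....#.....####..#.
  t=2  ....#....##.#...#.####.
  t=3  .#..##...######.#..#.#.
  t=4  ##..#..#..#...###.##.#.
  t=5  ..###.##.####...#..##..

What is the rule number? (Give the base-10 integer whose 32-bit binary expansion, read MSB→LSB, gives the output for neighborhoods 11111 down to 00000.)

  ##### -> .   bit 31 = 0  t=3,i=11
  ####. -> .   bit 30 = 0  t=1,i=17
  ###.# -> #   bit 29 = 1  t=0,i=9
  ###.. -> #   bit 28 = 1  t=1,i=4
  ##.## -> .   bit 27 = 0  t=0,i=10
  ##.#. -> #   bit 26 = 1  t=0,i=4
  ##..# -> #   bit 25 = 1  t=0,i=0
  ##... -> .   bit 24 = 0  t=0,i=13
  #.### -> .   bit 23 = 0  t=0,i=7
  #.##. -> .   bit 22 = 0  t=0,i=11
  #.#.# -> .   bit 21 = 0  t=0,i=5
  #.#.. -> #   bit 20 = 1  t=2,i=12
  #..## -> .   bit 19 = 0  t=0,i=1
  #..#. -> #   bit 18 = 1  t=1,i=20
  #...# -> #   bit 17 = 1  t=2,i=14
  #.... -> .   bit 16 = 0  t=0,i=14
  .#### -> #   bit 15 = 1  t=1,i=16
  .###. -> .   bit 14 = 0  t=0,i=8
  .##.# -> #   bit 13 = 1  t=0,i=3
  .##.. -> .   bit 12 = 0  t=0,i=12
  .#.## -> .   bit 11 = 0  t=0,i=6
  .#.#. -> .   bit 10 = 0  t=1,i=22
  .#..# -> .   bit 9 = 0  t=3,i=2
  .#... -> #   bit 8 = 1  t=1,i=10
  ..### -> .   bit 7 = 0  t=1,i=15
  ..##. -> #   bit 6 = 1  t=0,i=2
  ..#.# -> #   bit 5 = 1  t=1,i=21
  ..#.. -> #   bit 4 = 1  t=1,i=9
  ...## -> .   bit 3 = 0  t=0,i=20
  ...#. -> .   bit 2 = 0  t=1,i=8
  ....# -> .   bit 1 = 0  t=0,i=19
  ..... -> #   bit 0 = 1  t=0,i=15
  bits 00110110000101101010000101110001 = 907452785

907452785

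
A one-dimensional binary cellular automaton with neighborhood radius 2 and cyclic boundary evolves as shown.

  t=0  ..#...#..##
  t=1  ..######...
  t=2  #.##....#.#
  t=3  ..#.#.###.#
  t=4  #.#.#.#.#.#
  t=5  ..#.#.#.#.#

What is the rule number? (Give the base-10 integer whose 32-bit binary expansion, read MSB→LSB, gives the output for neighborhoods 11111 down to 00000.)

  nb #####: next=.  (t=1,i=4, bit31=0)
  nb ####.: next=.  (t=1,i=6, bit30=0)
  nb ###.#: next=#  (t=3,i=8, bit29=1)
  nb ###..: next=.  (t=1,i=7, bit28=0)
  nb ##.##: next=.  (t=2,i=1, bit27=0)
  nb ##.#.: next=.  (t=3,i=9, bit26=0)
  nb ##..#: next=.  (t=0,i=0, bit25=0)
  nb ##...: next=#  (t=1,i=8, bit24=1)
  nb #.###: next=#  (t=3,i=6, bit23=1)
  nb #.##.: next=#  (t=2,i=2, bit22=1)
  nb #.#.#: next=#  (t=3,i=4, bit21=1)
  nb #.#..: next=#  (t=3,i=10, bit20=1)
  nb #..##: next=.  (t=0,i=8, bit19=0)
  nb #..#.: next=.  (t=0,i=1, bit18=0)
  nb #...#: next=#  (t=0,i=4, bit17=1)
  nb #....: next=.  (t=1,i=9, bit16=0)
  nb .####: next=#  (t=1,i=3, bit15=1)
  nb .###.: next=.  (t=3,i=7, bit14=0)
  nb .##.#: next=.  (t=2,i=0, bit13=0)
  nb .##..: next=.  (t=0,i=10, bit12=0)
  nb .#.##: next=.  (t=2,i=9, bit11=0)
  nb .#.#.: next=.  (t=3,i=3, bit10=0)
  nb .#..#: next=#  (t=0,i=7, bit9=1)
  nb .#...: next=#  (t=0,i=3, bit8=1)
  nb ..###: next=#  (t=1,i=2, bit7=1)
  nb ..##.: next=.  (t=0,i=9, bit6=0)
  nb ..#.#: next=#  (t=2,i=8, bit5=1)
  nb ..#..: next=#  (t=0,i=2, bit4=1)
  nb ...##: next=.  (t=1,i=1, bit3=0)
  nb ...#.: next=#  (t=0,i=5, bit2=1)
  nb ....#: next=#  (t=1,i=0, bit1=1)
  nb .....: next=#  (t=1,i=10, bit0=1)
  bits 00100001111100101000001110110111 = 569541559

569541559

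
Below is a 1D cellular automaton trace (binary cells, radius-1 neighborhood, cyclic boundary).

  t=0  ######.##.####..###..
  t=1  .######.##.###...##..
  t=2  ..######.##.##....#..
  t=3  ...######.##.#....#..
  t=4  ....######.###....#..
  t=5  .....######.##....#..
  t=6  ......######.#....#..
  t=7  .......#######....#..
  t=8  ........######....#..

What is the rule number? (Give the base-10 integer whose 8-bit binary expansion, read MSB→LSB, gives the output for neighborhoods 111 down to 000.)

  ###|#  b7=1 t=0,i=1
  ##.|#  b6=1 t=0,i=5
  #.#|#  b5=1 t=0,i=6
  #..|.  b4=0 t=0,i=14
  .##|.  b3=0 t=0,i=0
  .#.|#  b2=1 t=2,i=18
  ..#|.  b1=0 t=0,i=15
  ...|.  b0=0 t=1,i=15
  bits 11100100 = 228

228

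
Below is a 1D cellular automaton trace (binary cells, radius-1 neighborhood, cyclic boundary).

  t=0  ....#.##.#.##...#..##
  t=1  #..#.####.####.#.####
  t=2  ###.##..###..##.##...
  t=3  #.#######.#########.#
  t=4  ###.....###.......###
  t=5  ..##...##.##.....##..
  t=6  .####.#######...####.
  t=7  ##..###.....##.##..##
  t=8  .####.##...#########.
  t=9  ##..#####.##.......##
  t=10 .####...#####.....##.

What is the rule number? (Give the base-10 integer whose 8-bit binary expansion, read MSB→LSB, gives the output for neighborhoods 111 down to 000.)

  ###|.  b7=0 t=1,i=6
  ##.|#  b6=1 t=0,i=7
  #.#|#  b5=1 t=0,i=5
  #..|#  b4=1 t=0,i=0
  .##|#  b3=1 t=0,i=6
  .#.|.  b2=0 t=0,i=4
  ..#|#  b1=1 t=0,i=3
  ...|.  b0=0 t=0,i=1
  bits 01111010 = 122

122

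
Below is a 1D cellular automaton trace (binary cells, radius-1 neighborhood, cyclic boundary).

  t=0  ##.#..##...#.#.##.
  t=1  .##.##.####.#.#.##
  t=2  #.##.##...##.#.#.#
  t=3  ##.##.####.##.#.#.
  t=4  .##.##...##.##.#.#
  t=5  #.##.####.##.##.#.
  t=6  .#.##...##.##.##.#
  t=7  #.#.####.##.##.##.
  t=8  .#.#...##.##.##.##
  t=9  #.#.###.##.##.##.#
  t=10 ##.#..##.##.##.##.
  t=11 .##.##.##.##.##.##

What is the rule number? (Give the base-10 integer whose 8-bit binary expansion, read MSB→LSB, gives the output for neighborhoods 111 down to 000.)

  [7] ### => .  t=1,i=8
  [6] ##. => #  t=0,i=1
  [5] #.# => #  t=0,i=2
  [4] #.. => #  t=0,i=4
  [3] .## => .  t=0,i=0
  [2] .#. => .  t=0,i=3
  [1] ..# => #  t=0,i=5
  [0] ... => #  t=0,i=9
  bits 01110011 = 115

115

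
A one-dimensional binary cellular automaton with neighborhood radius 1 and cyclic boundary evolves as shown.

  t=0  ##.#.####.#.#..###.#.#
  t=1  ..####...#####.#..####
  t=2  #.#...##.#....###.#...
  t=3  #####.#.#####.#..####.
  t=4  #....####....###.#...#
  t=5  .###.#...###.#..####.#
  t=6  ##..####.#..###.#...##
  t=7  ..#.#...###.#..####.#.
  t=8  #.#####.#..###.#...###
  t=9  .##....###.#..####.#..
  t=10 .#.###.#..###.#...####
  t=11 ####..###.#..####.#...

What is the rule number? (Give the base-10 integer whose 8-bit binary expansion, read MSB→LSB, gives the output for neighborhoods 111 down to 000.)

61

  [7] ### => .  t=0,i=0
  [6] ##. => .  t=0,i=1
  [5] #.# => #  t=0,i=2
  [4] #.. => #  t=0,i=13
  [3] .## => #  t=0,i=5
  [2] .#. => #  t=0,i=3
  [1] ..# => .  t=0,i=14
  [0] ... => #  t=1,i=7
  bits 00111101 = 61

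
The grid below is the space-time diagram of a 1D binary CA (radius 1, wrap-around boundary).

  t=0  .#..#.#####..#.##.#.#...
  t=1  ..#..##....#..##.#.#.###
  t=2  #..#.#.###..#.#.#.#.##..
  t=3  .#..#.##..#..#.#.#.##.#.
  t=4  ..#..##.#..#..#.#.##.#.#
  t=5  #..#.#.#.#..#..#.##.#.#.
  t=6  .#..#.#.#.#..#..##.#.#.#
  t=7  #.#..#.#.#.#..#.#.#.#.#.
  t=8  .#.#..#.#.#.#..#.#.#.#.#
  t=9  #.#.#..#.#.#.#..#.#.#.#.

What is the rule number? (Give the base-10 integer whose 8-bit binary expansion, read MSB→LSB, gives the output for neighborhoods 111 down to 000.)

  ###|.  b7=0 t=0,i=7
  ##.|.  b6=0 t=0,i=10
  #.#|#  b5=1 t=0,i=5
  #..|#  b4=1 t=0,i=2
  .##|#  b3=1 t=0,i=6
  .#.|.  b2=0 t=0,i=1
  ..#|.  b1=0 t=0,i=0
  ...|#  b0=1 t=0,i=22
  bits 00111001 = 57

57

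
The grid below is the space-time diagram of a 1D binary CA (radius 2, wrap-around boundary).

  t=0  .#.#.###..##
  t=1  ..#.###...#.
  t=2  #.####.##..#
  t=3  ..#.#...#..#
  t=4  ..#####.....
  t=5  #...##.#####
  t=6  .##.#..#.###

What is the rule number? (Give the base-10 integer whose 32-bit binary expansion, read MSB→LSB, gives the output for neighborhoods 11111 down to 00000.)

3247660387

  nb #####: next=#  (t=4,i=4, bit31=1)
  nb ####.: next=#  (t=2,i=4, bit30=1)
  nb ###.#: next=.  (t=2,i=5, bit29=0)
  nb ###..: next=.  (t=0,i=7, bit28=0)
  nb ##.##: next=.  (t=2,i=1, bit27=0)
  nb ##.#.: next=.  (t=0,i=0, bit26=0)
  nb ##..#: next=.  (t=0,i=8, bit25=0)
  nb ##...: next=#  (t=1,i=7, bit24=1)
  nb #.###: next=#  (t=0,i=5, bit23=1)
  nb #.##.: next=.  (t=2,i=7, bit22=0)
  nb #.#.#: next=.  (t=0,i=1, bit21=0)
  nb #.#..: next=#  (t=3,i=4, bit20=1)
  nb #..##: next=.  (t=0,i=9, bit19=0)
  nb #..#.: next=.  (t=3,i=1, bit18=0)
  nb #...#: next=#  (t=1,i=0, bit17=1)
  nb #....: next=#  (t=4,i=8, bit16=1)
  nb .####: next=.  (t=2,i=3, bit15=0)
  nb .###.: next=#  (t=0,i=6, bit14=1)
  nb .##.#: next=.  (t=0,i=11, bit13=0)
  nb .##..: next=#  (t=2,i=8, bit12=1)
  nb .#.##: next=#  (t=0,i=4, bit11=1)
  nb .#.#.: next=#  (t=0,i=2, bit10=1)
  nb .#..#: next=.  (t=3,i=0, bit9=0)
  nb .#...: next=#  (t=1,i=11, bit8=1)
  nb ..###: next=.  (t=4,i=2, bit7=0)
  nb ..##.: next=#  (t=0,i=10, bit6=1)
  nb ..#.#: next=#  (t=1,i=2, bit5=1)
  nb ..#..: next=.  (t=1,i=10, bit4=0)
  nb ...##: next=.  (t=4,i=1, bit3=0)
  nb ...#.: next=.  (t=1,i=1, bit2=0)
  nb ....#: next=#  (t=4,i=0, bit1=1)
  nb .....: next=#  (t=4,i=9, bit0=1)
  bits 11000001100100110101110101100011 = 3247660387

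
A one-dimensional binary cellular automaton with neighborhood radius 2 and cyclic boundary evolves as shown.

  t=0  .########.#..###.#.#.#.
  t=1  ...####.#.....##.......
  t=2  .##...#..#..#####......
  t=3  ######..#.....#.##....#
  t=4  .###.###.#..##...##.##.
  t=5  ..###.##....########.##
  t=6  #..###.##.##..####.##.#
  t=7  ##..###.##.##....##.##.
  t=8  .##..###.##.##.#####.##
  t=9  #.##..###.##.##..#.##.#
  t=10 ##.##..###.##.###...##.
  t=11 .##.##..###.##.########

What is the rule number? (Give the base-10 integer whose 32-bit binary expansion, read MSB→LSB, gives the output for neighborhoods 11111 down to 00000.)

  nb #####: next=#  (t=0,i=3, bit31=1)
  nb ####.: next=.  (t=0,i=7, bit30=0)
  nb ###.#: next=#  (t=0,i=8, bit29=1)
  nb ###..: next=#  (t=2,i=16, bit28=1)
  nb ##.##: next=#  (t=4,i=4, bit27=1)
  nb ##.#.: next=.  (t=0,i=9, bit26=0)
  nb ##..#: next=#  (t=3,i=6, bit25=1)
  nb ##...: next=#  (t=1,i=16, bit24=1)
  nb #.###: next=.  (t=4,i=5, bit23=0)
  nb #.##.: next=.  (t=3,i=16, bit22=0)
  nb #.#.#: next=.  (t=0,i=17, bit21=0)
  nb #.#..: next=.  (t=0,i=10, bit20=0)
  nb #..##: next=.  (t=0,i=0, bit19=0)
  nb #..#.: next=#  (t=2,i=8, bit18=1)
  nb #...#: next=#  (t=2,i=4, bit17=1)
  nb #....: next=.  (t=1,i=10, bit16=0)
  nb .####: next=.  (t=0,i=2, bit15=0)
  nb .###.: next=#  (t=0,i=14, bit14=1)
  nb .##.#: next=#  (t=4,i=18, bit13=1)
  nb .##..: next=#  (t=1,i=15, bit12=1)
  nb .#.##: next=.  (t=3,i=15, bit11=0)
  nb .#.#.: next=.  (t=0,i=18, bit10=0)
  nb .#..#: next=.  (t=0,i=11, bit9=0)
  nb .#...: next=#  (t=1,i=9, bit8=1)
  nb ..###: next=.  (t=0,i=1, bit7=0)
  nb ..##.: next=#  (t=1,i=14, bit6=1)
  nb ..#.#: next=.  (t=3,i=14, bit5=0)
  nb ..#..: next=.  (t=2,i=6, bit4=0)
  nb ...##: next=#  (t=1,i=2, bit3=1)
  nb ...#.: next=#  (t=2,i=5, bit2=1)
  nb ....#: next=#  (t=1,i=1, bit1=1)
  nb .....: next=.  (t=1,i=0, bit0=0)
  bits 10111011000001100111000101001110 = 3137761614

3137761614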